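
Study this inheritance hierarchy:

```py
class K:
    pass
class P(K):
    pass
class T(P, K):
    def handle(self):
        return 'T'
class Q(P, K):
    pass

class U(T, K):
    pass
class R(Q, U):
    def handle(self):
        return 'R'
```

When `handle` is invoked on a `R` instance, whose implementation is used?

R

L[R] = R + merge(L[Q], L[U], [Q U])
  take Q:  [Q P K object] + [U T P K object] + [Q U]
  take U:  [P K object] + [U T P K object] + [U]
  take T:  [P K object] + [T P K object]
  take P:  [P K object] + [P K object]
  take K:  [K object] + [K object]
  take object:  [object] + [object]
MRO: R Q U T P K object
handle is defined in: R, T. First along the MRO is R.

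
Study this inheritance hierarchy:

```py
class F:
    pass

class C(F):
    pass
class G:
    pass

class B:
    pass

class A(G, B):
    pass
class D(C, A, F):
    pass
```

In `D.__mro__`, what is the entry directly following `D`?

L[D] = D + merge(L[C], L[A], L[F], [C A F])
  take C:  [C F object] + [A G B object] + [F object] + [C A F]
  take A:  [F object] + [A G B object] + [F object] + [A F]
  take F:  [F object] + [G B object] + [F object] + [F]
  take G:  [object] + [G B object] + [object]
  take B:  [object] + [B object] + [object]
  take object:  [object] + [object] + [object]
MRO: D C A F G B object
D is at position 0; next is C.

C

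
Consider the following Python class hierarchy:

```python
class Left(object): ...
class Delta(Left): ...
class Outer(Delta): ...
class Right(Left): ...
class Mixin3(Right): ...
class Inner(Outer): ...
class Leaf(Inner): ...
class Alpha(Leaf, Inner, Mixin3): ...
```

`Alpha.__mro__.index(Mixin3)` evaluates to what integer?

L[Alpha] = Alpha + merge(L[Leaf], L[Inner], L[Mixin3], [Leaf Inner Mixin3])
  take Leaf:  [Leaf Inner Outer Delta Left object] + [Inner Outer Delta Left object] + [Mixin3 Right Left object] + [Leaf Inner Mixin3]
  take Inner:  [Inner Outer Delta Left object] + [Inner Outer Delta Left object] + [Mixin3 Right Left object] + [Inner Mixin3]
  take Outer:  [Outer Delta Left object] + [Outer Delta Left object] + [Mixin3 Right Left object] + [Mixin3]
  take Delta:  [Delta Left object] + [Delta Left object] + [Mixin3 Right Left object] + [Mixin3]
  take Mixin3:  [Left object] + [Left object] + [Mixin3 Right Left object] + [Mixin3]
  take Right:  [Left object] + [Left object] + [Right Left object]
  take Left:  [Left object] + [Left object] + [Left object]
  take object:  [object] + [object] + [object]
MRO: Alpha Leaf Inner Outer Delta Mixin3 Right Left object
Mixin3 sits at index 5.

5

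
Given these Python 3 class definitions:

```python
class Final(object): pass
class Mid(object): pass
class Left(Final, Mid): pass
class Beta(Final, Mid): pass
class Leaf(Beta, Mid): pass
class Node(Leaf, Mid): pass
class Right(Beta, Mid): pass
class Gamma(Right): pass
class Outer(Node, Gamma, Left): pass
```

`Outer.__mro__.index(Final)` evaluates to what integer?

L[Outer] = Outer + merge(L[Node], L[Gamma], L[Left], [Node Gamma Left])
  take Node:  [Node Leaf Beta Final Mid object] + [Gamma Right Beta Final Mid object] + [Left Final Mid object] + [Node Gamma Left]
  take Leaf:  [Leaf Beta Final Mid object] + [Gamma Right Beta Final Mid object] + [Left Final Mid object] + [Gamma Left]
  take Gamma:  [Beta Final Mid object] + [Gamma Right Beta Final Mid object] + [Left Final Mid object] + [Gamma Left]
  take Right:  [Beta Final Mid object] + [Right Beta Final Mid object] + [Left Final Mid object] + [Left]
  take Beta:  [Beta Final Mid object] + [Beta Final Mid object] + [Left Final Mid object] + [Left]
  take Left:  [Final Mid object] + [Final Mid object] + [Left Final Mid object] + [Left]
  take Final:  [Final Mid object] + [Final Mid object] + [Final Mid object]
  take Mid:  [Mid object] + [Mid object] + [Mid object]
  take object:  [object] + [object] + [object]
MRO: Outer Node Leaf Gamma Right Beta Left Final Mid object
Final sits at index 7.

7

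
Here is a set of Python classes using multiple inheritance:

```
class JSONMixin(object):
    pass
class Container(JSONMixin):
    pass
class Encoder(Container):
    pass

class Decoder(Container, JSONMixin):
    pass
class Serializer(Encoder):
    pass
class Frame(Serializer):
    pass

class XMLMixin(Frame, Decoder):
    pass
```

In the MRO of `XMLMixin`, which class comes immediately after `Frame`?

L[XMLMixin] = XMLMixin + merge(L[Frame], L[Decoder], [Frame Decoder])
  take Frame:  [Frame Serializer Encoder Container JSONMixin object] + [Decoder Container JSONMixin object] + [Frame Decoder]
  take Serializer:  [Serializer Encoder Container JSONMixin object] + [Decoder Container JSONMixin object] + [Decoder]
  take Encoder:  [Encoder Container JSONMixin object] + [Decoder Container JSONMixin object] + [Decoder]
  take Decoder:  [Container JSONMixin object] + [Decoder Container JSONMixin object] + [Decoder]
  take Container:  [Container JSONMixin object] + [Container JSONMixin object]
  take JSONMixin:  [JSONMixin object] + [JSONMixin object]
  take object:  [object] + [object]
MRO: XMLMixin Frame Serializer Encoder Decoder Container JSONMixin object
Frame is at position 1; next is Serializer.

Serializer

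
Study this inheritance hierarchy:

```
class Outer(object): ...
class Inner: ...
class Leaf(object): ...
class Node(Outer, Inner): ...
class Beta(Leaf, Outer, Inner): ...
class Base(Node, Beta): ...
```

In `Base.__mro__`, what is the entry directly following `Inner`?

L[Base] = Base + merge(L[Node], L[Beta], [Node Beta])
  take Node:  [Node Outer Inner object] + [Beta Leaf Outer Inner object] + [Node Beta]
  take Beta:  [Outer Inner object] + [Beta Leaf Outer Inner object] + [Beta]
  take Leaf:  [Outer Inner object] + [Leaf Outer Inner object]
  take Outer:  [Outer Inner object] + [Outer Inner object]
  take Inner:  [Inner object] + [Inner object]
  take object:  [object] + [object]
MRO: Base Node Beta Leaf Outer Inner object
Inner is at position 5; next is object.

object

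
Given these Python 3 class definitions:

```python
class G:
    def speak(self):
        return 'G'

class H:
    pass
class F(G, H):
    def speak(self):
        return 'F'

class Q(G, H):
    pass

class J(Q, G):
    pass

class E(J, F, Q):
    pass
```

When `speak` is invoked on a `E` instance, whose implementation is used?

L[E] = E + merge(L[J], L[F], L[Q], [J F Q])
  take J:  [J Q G H object] + [F G H object] + [Q G H object] + [J F Q]
  take F:  [Q G H object] + [F G H object] + [Q G H object] + [F Q]
  take Q:  [Q G H object] + [G H object] + [Q G H object] + [Q]
  take G:  [G H object] + [G H object] + [G H object]
  take H:  [H object] + [H object] + [H object]
  take object:  [object] + [object] + [object]
MRO: E J F Q G H object
speak is defined in: F, G. First along the MRO is F.

F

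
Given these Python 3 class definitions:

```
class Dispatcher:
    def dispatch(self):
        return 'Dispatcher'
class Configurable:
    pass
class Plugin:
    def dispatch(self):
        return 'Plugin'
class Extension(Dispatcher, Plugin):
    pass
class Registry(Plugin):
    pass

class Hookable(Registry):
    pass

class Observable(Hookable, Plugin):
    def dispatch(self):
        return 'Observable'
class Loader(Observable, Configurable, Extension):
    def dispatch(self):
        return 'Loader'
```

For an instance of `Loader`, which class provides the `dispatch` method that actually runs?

L[Loader] = Loader + merge(L[Observable], L[Configurable], L[Extension], [Observable Configurable Extension])
  take Observable:  [Observable Hookable Registry Plugin object] + [Configurable object] + [Extension Dispatcher Plugin object] + [Observable Configurable Extension]
  take Hookable:  [Hookable Registry Plugin object] + [Configurable object] + [Extension Dispatcher Plugin object] + [Configurable Extension]
  take Registry:  [Registry Plugin object] + [Configurable object] + [Extension Dispatcher Plugin object] + [Configurable Extension]
  take Configurable:  [Plugin object] + [Configurable object] + [Extension Dispatcher Plugin object] + [Configurable Extension]
  take Extension:  [Plugin object] + [object] + [Extension Dispatcher Plugin object] + [Extension]
  take Dispatcher:  [Plugin object] + [object] + [Dispatcher Plugin object]
  take Plugin:  [Plugin object] + [object] + [Plugin object]
  take object:  [object] + [object] + [object]
MRO: Loader Observable Hookable Registry Configurable Extension Dispatcher Plugin object
dispatch is defined in: Dispatcher, Loader, Observable, Plugin. First along the MRO is Loader.

Loader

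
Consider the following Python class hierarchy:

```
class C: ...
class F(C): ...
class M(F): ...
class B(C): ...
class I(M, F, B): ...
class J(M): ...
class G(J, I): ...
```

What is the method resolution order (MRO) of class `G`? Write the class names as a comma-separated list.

G, J, I, M, F, B, C, object

L[G] = G + merge(L[J], L[I], [J I])
  take J:  [J M F C object] + [I M F B C object] + [J I]
  take I:  [M F C object] + [I M F B C object] + [I]
  take M:  [M F C object] + [M F B C object]
  take F:  [F C object] + [F B C object]
  take B:  [C object] + [B C object]
  take C:  [C object] + [C object]
  take object:  [object] + [object]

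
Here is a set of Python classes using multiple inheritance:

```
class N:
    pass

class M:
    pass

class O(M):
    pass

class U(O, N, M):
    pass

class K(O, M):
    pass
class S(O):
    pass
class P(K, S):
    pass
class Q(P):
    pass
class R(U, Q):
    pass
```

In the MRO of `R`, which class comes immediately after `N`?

M

L[R] = R + merge(L[U], L[Q], [U Q])
  take U:  [U O N M object] + [Q P K S O M object] + [U Q]
  take Q:  [O N M object] + [Q P K S O M object] + [Q]
  take P:  [O N M object] + [P K S O M object]
  take K:  [O N M object] + [K S O M object]
  take S:  [O N M object] + [S O M object]
  take O:  [O N M object] + [O M object]
  take N:  [N M object] + [M object]
  take M:  [M object] + [M object]
  take object:  [object] + [object]
MRO: R U Q P K S O N M object
N is at position 7; next is M.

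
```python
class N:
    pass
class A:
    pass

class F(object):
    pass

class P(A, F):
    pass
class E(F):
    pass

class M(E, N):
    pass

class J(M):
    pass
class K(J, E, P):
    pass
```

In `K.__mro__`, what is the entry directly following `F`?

N

L[K] = K + merge(L[J], L[E], L[P], [J E P])
  take J:  [J M E F N object] + [E F object] + [P A F object] + [J E P]
  take M:  [M E F N object] + [E F object] + [P A F object] + [E P]
  take E:  [E F N object] + [E F object] + [P A F object] + [E P]
  take P:  [F N object] + [F object] + [P A F object] + [P]
  take A:  [F N object] + [F object] + [A F object]
  take F:  [F N object] + [F object] + [F object]
  take N:  [N object] + [object] + [object]
  take object:  [object] + [object] + [object]
MRO: K J M E P A F N object
F is at position 6; next is N.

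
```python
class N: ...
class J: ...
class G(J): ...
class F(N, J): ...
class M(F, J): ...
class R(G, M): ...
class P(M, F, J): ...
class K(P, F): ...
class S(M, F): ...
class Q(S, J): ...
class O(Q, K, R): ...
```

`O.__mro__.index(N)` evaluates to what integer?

L[O] = O + merge(L[Q], L[K], L[R], [Q K R])
  take Q:  [Q S M F N J object] + [K P M F N J object] + [R G M F N J object] + [Q K R]
  take S:  [S M F N J object] + [K P M F N J object] + [R G M F N J object] + [K R]
  take K:  [M F N J object] + [K P M F N J object] + [R G M F N J object] + [K R]
  take P:  [M F N J object] + [P M F N J object] + [R G M F N J object] + [R]
  take R:  [M F N J object] + [M F N J object] + [R G M F N J object] + [R]
  take G:  [M F N J object] + [M F N J object] + [G M F N J object]
  take M:  [M F N J object] + [M F N J object] + [M F N J object]
  take F:  [F N J object] + [F N J object] + [F N J object]
  take N:  [N J object] + [N J object] + [N J object]
  take J:  [J object] + [J object] + [J object]
  take object:  [object] + [object] + [object]
MRO: O Q S K P R G M F N J object
N sits at index 9.

9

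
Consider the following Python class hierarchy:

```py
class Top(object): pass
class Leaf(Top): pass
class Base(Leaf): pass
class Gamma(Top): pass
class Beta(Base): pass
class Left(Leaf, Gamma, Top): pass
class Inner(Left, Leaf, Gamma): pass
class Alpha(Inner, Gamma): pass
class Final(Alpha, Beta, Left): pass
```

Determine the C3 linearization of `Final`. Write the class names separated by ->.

L[Final] = Final + merge(L[Alpha], L[Beta], L[Left], [Alpha Beta Left])
  take Alpha:  [Alpha Inner Left Leaf Gamma Top object] + [Beta Base Leaf Top object] + [Left Leaf Gamma Top object] + [Alpha Beta Left]
  take Inner:  [Inner Left Leaf Gamma Top object] + [Beta Base Leaf Top object] + [Left Leaf Gamma Top object] + [Beta Left]
  take Beta:  [Left Leaf Gamma Top object] + [Beta Base Leaf Top object] + [Left Leaf Gamma Top object] + [Beta Left]
  take Left:  [Left Leaf Gamma Top object] + [Base Leaf Top object] + [Left Leaf Gamma Top object] + [Left]
  take Base:  [Leaf Gamma Top object] + [Base Leaf Top object] + [Leaf Gamma Top object]
  take Leaf:  [Leaf Gamma Top object] + [Leaf Top object] + [Leaf Gamma Top object]
  take Gamma:  [Gamma Top object] + [Top object] + [Gamma Top object]
  take Top:  [Top object] + [Top object] + [Top object]
  take object:  [object] + [object] + [object]

Final -> Alpha -> Inner -> Beta -> Left -> Base -> Leaf -> Gamma -> Top -> object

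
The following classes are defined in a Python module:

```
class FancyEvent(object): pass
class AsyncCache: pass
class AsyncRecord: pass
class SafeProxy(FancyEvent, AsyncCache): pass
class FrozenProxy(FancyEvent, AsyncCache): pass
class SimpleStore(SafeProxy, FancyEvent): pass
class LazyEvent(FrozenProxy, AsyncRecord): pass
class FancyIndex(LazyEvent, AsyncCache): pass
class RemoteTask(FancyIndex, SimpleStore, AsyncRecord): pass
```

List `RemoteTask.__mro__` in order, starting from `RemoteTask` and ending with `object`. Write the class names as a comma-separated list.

RemoteTask, FancyIndex, LazyEvent, FrozenProxy, SimpleStore, SafeProxy, FancyEvent, AsyncCache, AsyncRecord, object

L[RemoteTask] = RemoteTask + merge(L[FancyIndex], L[SimpleStore], L[AsyncRecord], [FancyIndex SimpleStore AsyncRecord])
  take FancyIndex:  [FancyIndex LazyEvent FrozenProxy FancyEvent AsyncCache AsyncRecord object] + [SimpleStore SafeProxy FancyEvent AsyncCache object] + [AsyncRecord object] + [FancyIndex SimpleStore AsyncRecord]
  take LazyEvent:  [LazyEvent FrozenProxy FancyEvent AsyncCache AsyncRecord object] + [SimpleStore SafeProxy FancyEvent AsyncCache object] + [AsyncRecord object] + [SimpleStore AsyncRecord]
  take FrozenProxy:  [FrozenProxy FancyEvent AsyncCache AsyncRecord object] + [SimpleStore SafeProxy FancyEvent AsyncCache object] + [AsyncRecord object] + [SimpleStore AsyncRecord]
  take SimpleStore:  [FancyEvent AsyncCache AsyncRecord object] + [SimpleStore SafeProxy FancyEvent AsyncCache object] + [AsyncRecord object] + [SimpleStore AsyncRecord]
  take SafeProxy:  [FancyEvent AsyncCache AsyncRecord object] + [SafeProxy FancyEvent AsyncCache object] + [AsyncRecord object] + [AsyncRecord]
  take FancyEvent:  [FancyEvent AsyncCache AsyncRecord object] + [FancyEvent AsyncCache object] + [AsyncRecord object] + [AsyncRecord]
  take AsyncCache:  [AsyncCache AsyncRecord object] + [AsyncCache object] + [AsyncRecord object] + [AsyncRecord]
  take AsyncRecord:  [AsyncRecord object] + [object] + [AsyncRecord object] + [AsyncRecord]
  take object:  [object] + [object] + [object]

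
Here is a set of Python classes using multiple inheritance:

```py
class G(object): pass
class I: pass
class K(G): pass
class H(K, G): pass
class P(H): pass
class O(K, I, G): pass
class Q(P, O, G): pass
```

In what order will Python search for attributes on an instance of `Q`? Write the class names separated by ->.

Q -> P -> H -> O -> K -> I -> G -> object

L[Q] = Q + merge(L[P], L[O], L[G], [P O G])
  take P:  [P H K G object] + [O K I G object] + [G object] + [P O G]
  take H:  [H K G object] + [O K I G object] + [G object] + [O G]
  take O:  [K G object] + [O K I G object] + [G object] + [O G]
  take K:  [K G object] + [K I G object] + [G object] + [G]
  take I:  [G object] + [I G object] + [G object] + [G]
  take G:  [G object] + [G object] + [G object] + [G]
  take object:  [object] + [object] + [object]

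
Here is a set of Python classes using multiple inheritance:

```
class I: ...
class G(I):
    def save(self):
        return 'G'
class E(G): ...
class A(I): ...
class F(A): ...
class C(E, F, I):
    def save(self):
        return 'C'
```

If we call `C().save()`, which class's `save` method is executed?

C

L[C] = C + merge(L[E], L[F], L[I], [E F I])
  take E:  [E G I object] + [F A I object] + [I object] + [E F I]
  take G:  [G I object] + [F A I object] + [I object] + [F I]
  take F:  [I object] + [F A I object] + [I object] + [F I]
  take A:  [I object] + [A I object] + [I object] + [I]
  take I:  [I object] + [I object] + [I object] + [I]
  take object:  [object] + [object] + [object]
MRO: C E G F A I object
save is defined in: C, G. First along the MRO is C.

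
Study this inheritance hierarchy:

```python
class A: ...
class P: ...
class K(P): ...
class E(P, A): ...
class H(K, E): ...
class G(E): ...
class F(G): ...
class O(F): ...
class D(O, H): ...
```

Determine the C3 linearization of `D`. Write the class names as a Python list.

[D, O, F, G, H, K, E, P, A, object]

L[D] = D + merge(L[O], L[H], [O H])
  take O:  [O F G E P A object] + [H K E P A object] + [O H]
  take F:  [F G E P A object] + [H K E P A object] + [H]
  take G:  [G E P A object] + [H K E P A object] + [H]
  take H:  [E P A object] + [H K E P A object] + [H]
  take K:  [E P A object] + [K E P A object]
  take E:  [E P A object] + [E P A object]
  take P:  [P A object] + [P A object]
  take A:  [A object] + [A object]
  take object:  [object] + [object]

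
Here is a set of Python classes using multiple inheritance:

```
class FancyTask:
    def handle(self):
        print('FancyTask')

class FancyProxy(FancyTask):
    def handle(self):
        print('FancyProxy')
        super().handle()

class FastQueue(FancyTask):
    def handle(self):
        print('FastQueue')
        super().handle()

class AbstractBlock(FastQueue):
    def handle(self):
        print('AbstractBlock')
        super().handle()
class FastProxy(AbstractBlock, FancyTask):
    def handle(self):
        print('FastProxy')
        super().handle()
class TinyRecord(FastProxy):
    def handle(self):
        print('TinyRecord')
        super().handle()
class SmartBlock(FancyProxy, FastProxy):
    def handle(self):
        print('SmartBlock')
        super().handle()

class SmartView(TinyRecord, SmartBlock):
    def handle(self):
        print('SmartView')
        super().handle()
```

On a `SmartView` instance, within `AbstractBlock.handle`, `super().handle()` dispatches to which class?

L[SmartView] = SmartView + merge(L[TinyRecord], L[SmartBlock], [TinyRecord SmartBlock])
  take TinyRecord:  [TinyRecord FastProxy AbstractBlock FastQueue FancyTask object] + [SmartBlock FancyProxy FastProxy AbstractBlock FastQueue FancyTask object] + [TinyRecord SmartBlock]
  take SmartBlock:  [FastProxy AbstractBlock FastQueue FancyTask object] + [SmartBlock FancyProxy FastProxy AbstractBlock FastQueue FancyTask object] + [SmartBlock]
  take FancyProxy:  [FastProxy AbstractBlock FastQueue FancyTask object] + [FancyProxy FastProxy AbstractBlock FastQueue FancyTask object]
  take FastProxy:  [FastProxy AbstractBlock FastQueue FancyTask object] + [FastProxy AbstractBlock FastQueue FancyTask object]
  take AbstractBlock:  [AbstractBlock FastQueue FancyTask object] + [AbstractBlock FastQueue FancyTask object]
  take FastQueue:  [FastQueue FancyTask object] + [FastQueue FancyTask object]
  take FancyTask:  [FancyTask object] + [FancyTask object]
  take object:  [object] + [object]
MRO: SmartView TinyRecord SmartBlock FancyProxy FastProxy AbstractBlock FastQueue FancyTask object
super() in AbstractBlock.handle on a SmartView instance goes to the class after AbstractBlock in SmartView's MRO: FastQueue.

FastQueue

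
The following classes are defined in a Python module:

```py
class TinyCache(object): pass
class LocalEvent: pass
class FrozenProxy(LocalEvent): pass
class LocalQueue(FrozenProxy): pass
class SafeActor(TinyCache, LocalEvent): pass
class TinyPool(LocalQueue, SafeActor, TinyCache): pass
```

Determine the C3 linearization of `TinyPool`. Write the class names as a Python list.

[TinyPool, LocalQueue, FrozenProxy, SafeActor, TinyCache, LocalEvent, object]

L[TinyPool] = TinyPool + merge(L[LocalQueue], L[SafeActor], L[TinyCache], [LocalQueue SafeActor TinyCache])
  take LocalQueue:  [LocalQueue FrozenProxy LocalEvent object] + [SafeActor TinyCache LocalEvent object] + [TinyCache object] + [LocalQueue SafeActor TinyCache]
  take FrozenProxy:  [FrozenProxy LocalEvent object] + [SafeActor TinyCache LocalEvent object] + [TinyCache object] + [SafeActor TinyCache]
  take SafeActor:  [LocalEvent object] + [SafeActor TinyCache LocalEvent object] + [TinyCache object] + [SafeActor TinyCache]
  take TinyCache:  [LocalEvent object] + [TinyCache LocalEvent object] + [TinyCache object] + [TinyCache]
  take LocalEvent:  [LocalEvent object] + [LocalEvent object] + [object]
  take object:  [object] + [object] + [object]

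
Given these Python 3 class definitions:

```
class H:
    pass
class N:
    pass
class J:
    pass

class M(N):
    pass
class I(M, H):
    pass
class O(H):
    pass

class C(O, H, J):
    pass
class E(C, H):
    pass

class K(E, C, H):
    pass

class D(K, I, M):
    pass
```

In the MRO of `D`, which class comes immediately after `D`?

K

L[D] = D + merge(L[K], L[I], L[M], [K I M])
  take K:  [K E C O H J object] + [I M N H object] + [M N object] + [K I M]
  take E:  [E C O H J object] + [I M N H object] + [M N object] + [I M]
  take C:  [C O H J object] + [I M N H object] + [M N object] + [I M]
  take O:  [O H J object] + [I M N H object] + [M N object] + [I M]
  take I:  [H J object] + [I M N H object] + [M N object] + [I M]
  take M:  [H J object] + [M N H object] + [M N object] + [M]
  take N:  [H J object] + [N H object] + [N object]
  take H:  [H J object] + [H object] + [object]
  take J:  [J object] + [object] + [object]
  take object:  [object] + [object] + [object]
MRO: D K E C O I M N H J object
D is at position 0; next is K.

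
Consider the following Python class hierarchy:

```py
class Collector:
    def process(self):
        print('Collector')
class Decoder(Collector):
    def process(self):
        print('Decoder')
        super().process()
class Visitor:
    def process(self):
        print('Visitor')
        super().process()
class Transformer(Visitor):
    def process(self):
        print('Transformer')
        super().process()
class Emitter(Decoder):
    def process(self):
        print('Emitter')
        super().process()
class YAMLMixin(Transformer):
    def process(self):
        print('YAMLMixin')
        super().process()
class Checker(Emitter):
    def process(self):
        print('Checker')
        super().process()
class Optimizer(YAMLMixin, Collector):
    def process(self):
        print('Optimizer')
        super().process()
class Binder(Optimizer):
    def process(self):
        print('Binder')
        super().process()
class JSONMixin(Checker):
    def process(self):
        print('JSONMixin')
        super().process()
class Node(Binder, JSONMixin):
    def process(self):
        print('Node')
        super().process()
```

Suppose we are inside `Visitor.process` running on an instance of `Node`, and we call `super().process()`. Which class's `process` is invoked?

JSONMixin

L[Node] = Node + merge(L[Binder], L[JSONMixin], [Binder JSONMixin])
  take Binder:  [Binder Optimizer YAMLMixin Transformer Visitor Collector object] + [JSONMixin Checker Emitter Decoder Collector object] + [Binder JSONMixin]
  take Optimizer:  [Optimizer YAMLMixin Transformer Visitor Collector object] + [JSONMixin Checker Emitter Decoder Collector object] + [JSONMixin]
  take YAMLMixin:  [YAMLMixin Transformer Visitor Collector object] + [JSONMixin Checker Emitter Decoder Collector object] + [JSONMixin]
  take Transformer:  [Transformer Visitor Collector object] + [JSONMixin Checker Emitter Decoder Collector object] + [JSONMixin]
  take Visitor:  [Visitor Collector object] + [JSONMixin Checker Emitter Decoder Collector object] + [JSONMixin]
  take JSONMixin:  [Collector object] + [JSONMixin Checker Emitter Decoder Collector object] + [JSONMixin]
  take Checker:  [Collector object] + [Checker Emitter Decoder Collector object]
  take Emitter:  [Collector object] + [Emitter Decoder Collector object]
  take Decoder:  [Collector object] + [Decoder Collector object]
  take Collector:  [Collector object] + [Collector object]
  take object:  [object] + [object]
MRO: Node Binder Optimizer YAMLMixin Transformer Visitor JSONMixin Checker Emitter Decoder Collector object
super() in Visitor.process on a Node instance goes to the class after Visitor in Node's MRO: JSONMixin.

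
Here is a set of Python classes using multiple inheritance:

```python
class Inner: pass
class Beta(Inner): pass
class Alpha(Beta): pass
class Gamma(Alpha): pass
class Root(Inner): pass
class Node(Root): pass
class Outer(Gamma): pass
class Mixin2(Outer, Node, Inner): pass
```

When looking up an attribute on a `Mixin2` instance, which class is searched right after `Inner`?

L[Mixin2] = Mixin2 + merge(L[Outer], L[Node], L[Inner], [Outer Node Inner])
  take Outer:  [Outer Gamma Alpha Beta Inner object] + [Node Root Inner object] + [Inner object] + [Outer Node Inner]
  take Gamma:  [Gamma Alpha Beta Inner object] + [Node Root Inner object] + [Inner object] + [Node Inner]
  take Alpha:  [Alpha Beta Inner object] + [Node Root Inner object] + [Inner object] + [Node Inner]
  take Beta:  [Beta Inner object] + [Node Root Inner object] + [Inner object] + [Node Inner]
  take Node:  [Inner object] + [Node Root Inner object] + [Inner object] + [Node Inner]
  take Root:  [Inner object] + [Root Inner object] + [Inner object] + [Inner]
  take Inner:  [Inner object] + [Inner object] + [Inner object] + [Inner]
  take object:  [object] + [object] + [object]
MRO: Mixin2 Outer Gamma Alpha Beta Node Root Inner object
Inner is at position 7; next is object.

object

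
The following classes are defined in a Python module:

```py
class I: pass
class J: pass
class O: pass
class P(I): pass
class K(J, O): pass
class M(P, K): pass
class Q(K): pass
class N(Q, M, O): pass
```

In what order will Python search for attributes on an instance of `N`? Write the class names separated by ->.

L[N] = N + merge(L[Q], L[M], L[O], [Q M O])
  take Q:  [Q K J O object] + [M P I K J O object] + [O object] + [Q M O]
  take M:  [K J O object] + [M P I K J O object] + [O object] + [M O]
  take P:  [K J O object] + [P I K J O object] + [O object] + [O]
  take I:  [K J O object] + [I K J O object] + [O object] + [O]
  take K:  [K J O object] + [K J O object] + [O object] + [O]
  take J:  [J O object] + [J O object] + [O object] + [O]
  take O:  [O object] + [O object] + [O object] + [O]
  take object:  [object] + [object] + [object]

N -> Q -> M -> P -> I -> K -> J -> O -> object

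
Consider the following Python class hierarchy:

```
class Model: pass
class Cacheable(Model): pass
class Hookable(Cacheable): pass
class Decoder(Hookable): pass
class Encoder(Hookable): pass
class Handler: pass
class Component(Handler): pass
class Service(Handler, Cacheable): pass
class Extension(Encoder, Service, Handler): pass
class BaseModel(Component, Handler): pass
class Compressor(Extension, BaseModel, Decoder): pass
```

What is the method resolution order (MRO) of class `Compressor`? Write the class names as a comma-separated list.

Compressor, Extension, Encoder, BaseModel, Component, Decoder, Hookable, Service, Handler, Cacheable, Model, object

L[Compressor] = Compressor + merge(L[Extension], L[BaseModel], L[Decoder], [Extension BaseModel Decoder])
  take Extension:  [Extension Encoder Hookable Service Handler Cacheable Model object] + [BaseModel Component Handler object] + [Decoder Hookable Cacheable Model object] + [Extension BaseModel Decoder]
  take Encoder:  [Encoder Hookable Service Handler Cacheable Model object] + [BaseModel Component Handler object] + [Decoder Hookable Cacheable Model object] + [BaseModel Decoder]
  take BaseModel:  [Hookable Service Handler Cacheable Model object] + [BaseModel Component Handler object] + [Decoder Hookable Cacheable Model object] + [BaseModel Decoder]
  take Component:  [Hookable Service Handler Cacheable Model object] + [Component Handler object] + [Decoder Hookable Cacheable Model object] + [Decoder]
  take Decoder:  [Hookable Service Handler Cacheable Model object] + [Handler object] + [Decoder Hookable Cacheable Model object] + [Decoder]
  take Hookable:  [Hookable Service Handler Cacheable Model object] + [Handler object] + [Hookable Cacheable Model object]
  take Service:  [Service Handler Cacheable Model object] + [Handler object] + [Cacheable Model object]
  take Handler:  [Handler Cacheable Model object] + [Handler object] + [Cacheable Model object]
  take Cacheable:  [Cacheable Model object] + [object] + [Cacheable Model object]
  take Model:  [Model object] + [object] + [Model object]
  take object:  [object] + [object] + [object]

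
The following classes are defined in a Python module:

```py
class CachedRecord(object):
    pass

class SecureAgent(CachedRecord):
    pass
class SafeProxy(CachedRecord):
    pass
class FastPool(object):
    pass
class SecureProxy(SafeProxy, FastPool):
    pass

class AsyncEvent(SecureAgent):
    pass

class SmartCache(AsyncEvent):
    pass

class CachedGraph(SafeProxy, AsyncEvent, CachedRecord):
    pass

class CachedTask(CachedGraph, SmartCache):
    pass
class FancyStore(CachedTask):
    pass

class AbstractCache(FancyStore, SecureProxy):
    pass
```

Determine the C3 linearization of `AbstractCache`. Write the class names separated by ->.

L[AbstractCache] = AbstractCache + merge(L[FancyStore], L[SecureProxy], [FancyStore SecureProxy])
  take FancyStore:  [FancyStore CachedTask CachedGraph SafeProxy SmartCache AsyncEvent SecureAgent CachedRecord object] + [SecureProxy SafeProxy CachedRecord FastPool object] + [FancyStore SecureProxy]
  take CachedTask:  [CachedTask CachedGraph SafeProxy SmartCache AsyncEvent SecureAgent CachedRecord object] + [SecureProxy SafeProxy CachedRecord FastPool object] + [SecureProxy]
  take CachedGraph:  [CachedGraph SafeProxy SmartCache AsyncEvent SecureAgent CachedRecord object] + [SecureProxy SafeProxy CachedRecord FastPool object] + [SecureProxy]
  take SecureProxy:  [SafeProxy SmartCache AsyncEvent SecureAgent CachedRecord object] + [SecureProxy SafeProxy CachedRecord FastPool object] + [SecureProxy]
  take SafeProxy:  [SafeProxy SmartCache AsyncEvent SecureAgent CachedRecord object] + [SafeProxy CachedRecord FastPool object]
  take SmartCache:  [SmartCache AsyncEvent SecureAgent CachedRecord object] + [CachedRecord FastPool object]
  take AsyncEvent:  [AsyncEvent SecureAgent CachedRecord object] + [CachedRecord FastPool object]
  take SecureAgent:  [SecureAgent CachedRecord object] + [CachedRecord FastPool object]
  take CachedRecord:  [CachedRecord object] + [CachedRecord FastPool object]
  take FastPool:  [object] + [FastPool object]
  take object:  [object] + [object]

AbstractCache -> FancyStore -> CachedTask -> CachedGraph -> SecureProxy -> SafeProxy -> SmartCache -> AsyncEvent -> SecureAgent -> CachedRecord -> FastPool -> object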